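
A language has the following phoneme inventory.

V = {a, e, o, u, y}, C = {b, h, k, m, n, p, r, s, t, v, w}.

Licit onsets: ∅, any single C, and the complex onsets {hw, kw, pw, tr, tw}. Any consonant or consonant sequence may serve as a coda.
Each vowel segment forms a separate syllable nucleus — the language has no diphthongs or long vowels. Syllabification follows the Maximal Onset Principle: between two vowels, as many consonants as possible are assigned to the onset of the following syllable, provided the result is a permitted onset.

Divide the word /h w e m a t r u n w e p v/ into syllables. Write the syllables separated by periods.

The vowels are e, a, u, e — 4 nuclei, so 4 syllables.
V1 /e/ – V2 /a/: /m/ is a single consonant, so it becomes the next onset.
V2 /a/ – V3 /u/: cluster /tr/ — /tr/ is itself a permitted onset, so the whole cluster goes right; preceding coda = ∅.
V3 /u/ – V4 /e/: /nw/; trying suffixes from longest down, /w/ is the first permitted one, so coda /n/ | onset /w/.

hwe.ma.trun.wepv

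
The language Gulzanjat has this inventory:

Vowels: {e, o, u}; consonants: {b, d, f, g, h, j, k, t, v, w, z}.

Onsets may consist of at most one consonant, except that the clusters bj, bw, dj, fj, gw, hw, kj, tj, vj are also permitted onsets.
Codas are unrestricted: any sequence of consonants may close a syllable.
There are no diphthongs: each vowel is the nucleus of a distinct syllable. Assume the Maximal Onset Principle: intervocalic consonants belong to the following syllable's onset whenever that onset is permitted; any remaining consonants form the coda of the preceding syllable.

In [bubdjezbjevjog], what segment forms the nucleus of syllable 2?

e

The vowels are u, e, e, o — 4 nuclei, so 4 syllables.
The second nucleus (vowel 2 from the left) is /e/.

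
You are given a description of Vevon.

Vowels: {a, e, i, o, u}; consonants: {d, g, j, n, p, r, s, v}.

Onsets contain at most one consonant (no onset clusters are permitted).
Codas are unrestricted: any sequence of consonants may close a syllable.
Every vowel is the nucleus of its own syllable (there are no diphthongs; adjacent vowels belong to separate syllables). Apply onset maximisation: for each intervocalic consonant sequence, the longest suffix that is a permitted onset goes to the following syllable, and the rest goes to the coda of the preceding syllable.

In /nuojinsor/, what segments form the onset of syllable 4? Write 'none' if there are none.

s

Nuclei (vowels): u, o, i, o → 4 syllables.
/u…o/ gap (V1→V2): hiatus — the boundary sits between the two vowels.
/o…i/ gap (V2→V3): just /j/ — single C goes to the following onset.
/i…o/ gap (V3→V4): /ns/ splits as /n/ + /s/ (/s/ is the longest suffix that is a licit onset).
So the parse is nu.o.jin.sor.
Syllable 4 is /sor/: onset /s/, nucleus /o/, coda /r/.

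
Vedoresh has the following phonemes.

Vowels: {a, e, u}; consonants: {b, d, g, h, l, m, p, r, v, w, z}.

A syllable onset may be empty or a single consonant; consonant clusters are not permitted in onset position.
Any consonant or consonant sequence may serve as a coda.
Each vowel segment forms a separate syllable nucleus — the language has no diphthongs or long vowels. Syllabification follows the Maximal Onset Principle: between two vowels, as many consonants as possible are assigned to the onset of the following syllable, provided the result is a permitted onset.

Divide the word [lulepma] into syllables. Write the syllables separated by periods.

lu.lep.ma

The vowels are u, e, a — 3 nuclei, so 3 syllables.
σ1/σ2 boundary: just /l/ — single C goes to the following onset.
σ2/σ3 boundary: cluster /pm/ — the longest permitted-onset suffix is /m/; onset = /m/, preceding coda = /p/.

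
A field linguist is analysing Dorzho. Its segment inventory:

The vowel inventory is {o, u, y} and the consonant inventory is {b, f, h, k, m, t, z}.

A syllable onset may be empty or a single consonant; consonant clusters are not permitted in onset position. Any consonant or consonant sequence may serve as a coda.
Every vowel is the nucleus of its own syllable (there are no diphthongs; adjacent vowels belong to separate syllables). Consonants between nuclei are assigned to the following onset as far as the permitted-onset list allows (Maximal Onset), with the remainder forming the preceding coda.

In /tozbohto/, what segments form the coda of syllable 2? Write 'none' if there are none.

The vowels are o, o, o — 3 nuclei, so 3 syllables.
Between /o/ (V1) and /o/ (V2): /zb/; trying suffixes from longest down, /b/ is the first permitted one, so coda /z/ | onset /b/.
Between /o/ (V2) and /o/ (V3): /ht/ splits as /h/ + /t/ (/t/ is the longest suffix that is a licit onset).
Result: toz.boh.to.
Syllable 2 is /boh/: onset /b/, nucleus /o/, coda /h/.

h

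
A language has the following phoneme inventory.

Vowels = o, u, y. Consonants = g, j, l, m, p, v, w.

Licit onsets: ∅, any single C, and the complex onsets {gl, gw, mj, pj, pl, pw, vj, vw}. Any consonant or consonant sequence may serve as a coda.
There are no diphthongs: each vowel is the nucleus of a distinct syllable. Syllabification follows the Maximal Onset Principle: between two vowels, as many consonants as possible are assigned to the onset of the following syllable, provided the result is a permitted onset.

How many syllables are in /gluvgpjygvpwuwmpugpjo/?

The vowels are u, y, u, u, o — 5 nuclei, so 5 syllables.

5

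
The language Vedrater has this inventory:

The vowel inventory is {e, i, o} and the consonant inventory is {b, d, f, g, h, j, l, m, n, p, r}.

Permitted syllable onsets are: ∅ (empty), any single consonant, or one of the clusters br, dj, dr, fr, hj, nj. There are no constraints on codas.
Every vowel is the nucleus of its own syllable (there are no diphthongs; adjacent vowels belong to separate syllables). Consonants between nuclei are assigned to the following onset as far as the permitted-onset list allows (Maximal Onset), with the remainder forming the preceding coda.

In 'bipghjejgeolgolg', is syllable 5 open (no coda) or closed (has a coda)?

closed

Nuclei (vowels): i, e, e, o, o → 5 syllables.
V1 /i/ – V2 /e/: cluster /pghj/ — the longest permitted-onset suffix is /hj/; onset = /hj/, preceding coda = /pg/.
V2 /e/ – V3 /e/: /jg/ — longest licit onset from the right is /g/, leaving /j/ as coda.
V3 /e/ – V4 /o/: no consonants, so the boundary falls immediately after /e/.
V4 /o/ – V5 /o/: /lg/; trying suffixes from longest down, /g/ is the first permitted one, so coda /l/ | onset /g/.
Putting it together: bipg.hjej.ge.ol.golg.
Syllable 5 is /golg/ with coda /lg/, so it is closed.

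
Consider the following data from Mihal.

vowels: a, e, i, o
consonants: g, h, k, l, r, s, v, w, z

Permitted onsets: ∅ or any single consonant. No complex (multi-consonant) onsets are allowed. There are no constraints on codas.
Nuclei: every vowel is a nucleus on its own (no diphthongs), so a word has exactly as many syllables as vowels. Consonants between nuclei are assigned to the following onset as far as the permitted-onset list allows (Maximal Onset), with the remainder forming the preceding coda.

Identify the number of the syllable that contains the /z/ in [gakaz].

Vowels present: a, a; each is a nucleus, giving 2 syllables.
/a…a/ gap (V1→V2): just /k/ — single C goes to the following onset.
Result: ga.kaz.
The /z/ is in the coda of syllable 2 (/kaz/).

2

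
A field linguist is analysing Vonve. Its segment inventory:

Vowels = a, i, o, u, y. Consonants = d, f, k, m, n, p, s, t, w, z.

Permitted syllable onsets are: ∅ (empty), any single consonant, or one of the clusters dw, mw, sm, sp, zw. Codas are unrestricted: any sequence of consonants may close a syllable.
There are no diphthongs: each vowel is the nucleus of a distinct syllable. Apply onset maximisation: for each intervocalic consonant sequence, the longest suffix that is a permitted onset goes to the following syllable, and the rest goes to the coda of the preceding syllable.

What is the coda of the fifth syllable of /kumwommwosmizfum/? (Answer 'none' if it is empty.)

Vowels present: u, o, o, i, u; each is a nucleus, giving 5 syllables.
/u…o/ gap (V1→V2): cluster /mw/ — /mw/ is itself a permitted onset, so the whole cluster goes right; preceding coda = ∅.
/o…o/ gap (V2→V3): /mmw/ splits as /m/ + /mw/ (/mw/ is the longest suffix that is a licit onset).
/o…i/ gap (V3→V4): cluster /sm/ — /sm/ is itself a permitted onset, so the whole cluster goes right; preceding coda = ∅.
/i…u/ gap (V4→V5): cluster /zf/ — the longest permitted-onset suffix is /f/; onset = /f/, preceding coda = /z/.
Syllabification: ku.mwom.mwo.smiz.fum.
Syllable 5 is /fum/: onset /f/, nucleus /u/, coda /m/.

m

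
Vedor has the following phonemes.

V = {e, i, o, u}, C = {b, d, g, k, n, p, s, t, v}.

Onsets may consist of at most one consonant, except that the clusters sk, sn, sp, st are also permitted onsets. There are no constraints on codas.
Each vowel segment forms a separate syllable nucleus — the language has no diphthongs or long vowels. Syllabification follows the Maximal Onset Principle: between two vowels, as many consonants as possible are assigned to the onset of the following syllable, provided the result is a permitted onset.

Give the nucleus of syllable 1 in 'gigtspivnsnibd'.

Vowels present: i, i, i; each is a nucleus, giving 3 syllables.
The first nucleus (vowel 1 from the left) is /i/.

i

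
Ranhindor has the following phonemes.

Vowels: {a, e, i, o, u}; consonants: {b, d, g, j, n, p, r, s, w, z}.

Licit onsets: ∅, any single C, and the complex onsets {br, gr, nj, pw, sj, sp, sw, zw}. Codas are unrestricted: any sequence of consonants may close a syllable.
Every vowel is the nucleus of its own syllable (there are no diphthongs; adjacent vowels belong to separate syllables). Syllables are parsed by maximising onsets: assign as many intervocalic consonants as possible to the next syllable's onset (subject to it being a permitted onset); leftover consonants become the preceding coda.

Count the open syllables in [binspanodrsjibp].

The vowels are i, a, o, i — 4 nuclei, so 4 syllables.
/i…a/ gap (V1→V2): /nsp/ — longest licit onset from the right is /sp/, leaving /n/ as coda.
/a…o/ gap (V2→V3): /n/ → onset of the next syllable (single consonants are always licit onsets).
/o…i/ gap (V3→V4): cluster /drsj/ — the longest permitted-onset suffix is /sj/; onset = /sj/, preceding coda = /dr/.
Result: bin.spa.nodr.sjibp.
Classifying each syllable: /bin/ (closed), /spa/ (open), /nodr/ (closed), /sjibp/ (closed).
Open syllables: 1.

1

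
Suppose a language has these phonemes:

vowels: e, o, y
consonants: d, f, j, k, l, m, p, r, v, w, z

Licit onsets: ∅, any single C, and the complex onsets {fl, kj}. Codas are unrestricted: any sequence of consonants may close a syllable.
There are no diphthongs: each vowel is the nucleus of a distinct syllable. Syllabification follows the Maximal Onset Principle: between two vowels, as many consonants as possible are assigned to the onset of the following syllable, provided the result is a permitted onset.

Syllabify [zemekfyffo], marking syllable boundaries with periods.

ze.mek.fyf.fo

Nuclei (vowels): e, e, y, o → 4 syllables.
/e…e/ gap (V1→V2): /m/ is a single consonant, so it becomes the next onset.
/e…y/ gap (V2→V3): /kf/ splits as /k/ + /f/ (/f/ is the longest suffix that is a licit onset).
/y…o/ gap (V3→V4): /ff/; trying suffixes from longest down, /f/ is the first permitted one, so coda /f/ | onset /f/.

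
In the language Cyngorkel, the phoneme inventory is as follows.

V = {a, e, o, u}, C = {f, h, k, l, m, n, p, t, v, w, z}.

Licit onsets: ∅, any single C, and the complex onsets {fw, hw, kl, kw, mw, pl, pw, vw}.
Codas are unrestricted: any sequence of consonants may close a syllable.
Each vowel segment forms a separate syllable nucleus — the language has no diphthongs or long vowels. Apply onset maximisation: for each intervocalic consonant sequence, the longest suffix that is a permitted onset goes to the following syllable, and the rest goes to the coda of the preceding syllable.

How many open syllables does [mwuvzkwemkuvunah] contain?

Nuclei (vowels): u, e, u, u, a → 5 syllables.
V1 /u/ – V2 /e/: /vzkw/ splits as /vz/ + /kw/ (/kw/ is the longest suffix that is a licit onset).
V2 /e/ – V3 /u/: cluster /mk/ — the longest permitted-onset suffix is /k/; onset = /k/, preceding coda = /m/.
V3 /u/ – V4 /u/: /v/ → onset of the next syllable (single consonants are always licit onsets).
V4 /u/ – V5 /a/: /n/ is a single consonant, so it becomes the next onset.
Putting it together: mwuvz.kwem.ku.vu.nah.
Classifying each syllable: /mwuvz/ (closed), /kwem/ (closed), /ku/ (open), /vu/ (open), /nah/ (closed).
Open syllables: 2.

2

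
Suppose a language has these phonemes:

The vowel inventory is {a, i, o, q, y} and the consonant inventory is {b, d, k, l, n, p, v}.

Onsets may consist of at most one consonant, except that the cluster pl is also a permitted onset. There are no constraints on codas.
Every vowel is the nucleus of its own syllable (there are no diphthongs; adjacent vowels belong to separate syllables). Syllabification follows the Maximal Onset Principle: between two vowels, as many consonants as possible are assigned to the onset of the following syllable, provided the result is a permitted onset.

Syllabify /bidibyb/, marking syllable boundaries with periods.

bi.di.byb

The vowels are i, i, y — 3 nuclei, so 3 syllables.
/i…i/ gap (V1→V2): /d/ → onset of the next syllable (single consonants are always licit onsets).
/i…y/ gap (V2→V3): /b/ is a single consonant, so it becomes the next onset.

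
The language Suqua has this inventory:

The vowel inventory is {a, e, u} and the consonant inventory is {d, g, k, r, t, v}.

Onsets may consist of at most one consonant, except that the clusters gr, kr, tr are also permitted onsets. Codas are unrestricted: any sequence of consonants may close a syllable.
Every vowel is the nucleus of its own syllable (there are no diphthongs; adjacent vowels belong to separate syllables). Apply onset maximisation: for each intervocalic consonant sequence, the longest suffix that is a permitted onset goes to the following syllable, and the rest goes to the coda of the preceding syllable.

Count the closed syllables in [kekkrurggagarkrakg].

4

Nuclei (vowels): e, u, a, a, a → 5 syllables.
Between /e/ (V1) and /u/ (V2): /kkr/ splits as /k/ + /kr/ (/kr/ is the longest suffix that is a licit onset).
Between /u/ (V2) and /a/ (V3): /rgg/ — longest licit onset from the right is /g/, leaving /rg/ as coda.
Between /a/ (V3) and /a/ (V4): /g/ → onset of the next syllable (single consonants are always licit onsets).
Between /a/ (V4) and /a/ (V5): /rkr/; trying suffixes from longest down, /kr/ is the first permitted one, so coda /r/ | onset /kr/.
Syllabification: kek.krurg.ga.gar.krakg.
Classifying each syllable: /kek/ (closed), /krurg/ (closed), /ga/ (open), /gar/ (closed), /krakg/ (closed).
Closed syllables: 4.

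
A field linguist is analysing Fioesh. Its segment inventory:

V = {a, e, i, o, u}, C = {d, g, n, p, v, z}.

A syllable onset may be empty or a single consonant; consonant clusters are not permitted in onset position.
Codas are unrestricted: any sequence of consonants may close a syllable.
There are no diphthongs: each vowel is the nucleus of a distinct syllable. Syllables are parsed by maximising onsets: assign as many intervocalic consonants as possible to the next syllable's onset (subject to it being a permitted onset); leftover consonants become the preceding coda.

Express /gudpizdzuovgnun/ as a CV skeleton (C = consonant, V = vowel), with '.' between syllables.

CVC.CVCC.CV.VCC.CVC

Vowels present: u, i, u, o, u; each is a nucleus, giving 5 syllables.
Between /u/ (V1) and /i/ (V2): /dp/; trying suffixes from longest down, /p/ is the first permitted one, so coda /d/ | onset /p/.
Between /i/ (V2) and /u/ (V3): cluster /zdz/ — the longest permitted-onset suffix is /z/; onset = /z/, preceding coda = /zd/.
Between /u/ (V3) and /o/ (V4): nothing intervenes; syllable break is V.V.
Between /o/ (V4) and /u/ (V5): cluster /vgn/ — the longest permitted-onset suffix is /n/; onset = /n/, preceding coda = /vg/.
So the parse is gud.pizd.zu.ovg.nun.
Mapping each syllable to C/V: /gud/ → CVC, /pizd/ → CVCC, /zu/ → CV, /ovg/ → VCC, /nun/ → CVC.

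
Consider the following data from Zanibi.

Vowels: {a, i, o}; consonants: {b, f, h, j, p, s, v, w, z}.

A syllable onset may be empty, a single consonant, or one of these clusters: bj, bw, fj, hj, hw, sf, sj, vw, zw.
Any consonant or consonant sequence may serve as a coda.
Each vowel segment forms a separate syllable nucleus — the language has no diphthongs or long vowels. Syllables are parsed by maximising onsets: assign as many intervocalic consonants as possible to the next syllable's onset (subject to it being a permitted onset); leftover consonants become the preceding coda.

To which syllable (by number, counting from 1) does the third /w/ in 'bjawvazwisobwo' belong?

5

The vowels are a, a, i, o, o — 5 nuclei, so 5 syllables.
Between /a/ (V1) and /a/ (V2): /wv/ — longest licit onset from the right is /v/, leaving /w/ as coda.
Between /a/ (V2) and /i/ (V3): /zw/ is a licit onset in full, so it all attaches to the next syllable.
Between /i/ (V3) and /o/ (V4): /s/ is a single consonant, so it becomes the next onset.
Between /o/ (V4) and /o/ (V5): /bw/ is a licit onset in full, so it all attaches to the next syllable.
So the parse is bjaw.va.zwi.so.bwo.
The third /w/ is in the onset of syllable 5 (/bwo/).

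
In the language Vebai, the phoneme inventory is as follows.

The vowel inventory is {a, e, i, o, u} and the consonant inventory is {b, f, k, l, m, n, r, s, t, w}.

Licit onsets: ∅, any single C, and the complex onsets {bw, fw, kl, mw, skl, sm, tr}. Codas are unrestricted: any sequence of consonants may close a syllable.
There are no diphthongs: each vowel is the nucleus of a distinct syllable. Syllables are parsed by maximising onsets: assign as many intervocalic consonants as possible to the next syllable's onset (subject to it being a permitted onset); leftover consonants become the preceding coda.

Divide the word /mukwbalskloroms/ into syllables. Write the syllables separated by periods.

Vowels present: u, a, o, o; each is a nucleus, giving 4 syllables.
σ1/σ2 boundary: /kwb/ — longest licit onset from the right is /b/, leaving /kw/ as coda.
σ2/σ3 boundary: /lskl/ splits as /l/ + /skl/ (/skl/ is the longest suffix that is a licit onset).
σ3/σ4 boundary: /r/ → onset of the next syllable (single consonants are always licit onsets).

mukw.bal.sklo.roms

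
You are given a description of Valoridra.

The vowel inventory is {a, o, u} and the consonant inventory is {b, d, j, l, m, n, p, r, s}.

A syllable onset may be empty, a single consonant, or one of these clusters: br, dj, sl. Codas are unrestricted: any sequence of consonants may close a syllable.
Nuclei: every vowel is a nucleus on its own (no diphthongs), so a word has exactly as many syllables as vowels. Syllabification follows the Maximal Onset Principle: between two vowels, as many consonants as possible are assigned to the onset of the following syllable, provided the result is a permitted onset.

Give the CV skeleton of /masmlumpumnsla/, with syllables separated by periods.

The vowels are a, u, u, a — 4 nuclei, so 4 syllables.
/a…u/ gap (V1→V2): /sml/; trying suffixes from longest down, /l/ is the first permitted one, so coda /sm/ | onset /l/.
/u…u/ gap (V2→V3): /mp/ splits as /m/ + /p/ (/p/ is the longest suffix that is a licit onset).
/u…a/ gap (V3→V4): /mnsl/ — longest licit onset from the right is /sl/, leaving /mn/ as coda.
So the parse is masm.lum.pumn.sla.
Mapping each syllable to C/V: /masm/ → CVCC, /lum/ → CVC, /pumn/ → CVCC, /sla/ → CCV.

CVCC.CVC.CVCC.CCV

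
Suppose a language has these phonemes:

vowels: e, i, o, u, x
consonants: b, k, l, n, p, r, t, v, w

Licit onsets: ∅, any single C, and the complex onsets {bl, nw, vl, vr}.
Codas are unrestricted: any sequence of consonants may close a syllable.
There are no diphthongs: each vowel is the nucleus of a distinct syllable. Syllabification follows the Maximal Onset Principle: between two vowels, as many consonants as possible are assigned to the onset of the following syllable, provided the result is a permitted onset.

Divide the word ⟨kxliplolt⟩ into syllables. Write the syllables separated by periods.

Vowels present: x, i, o; each is a nucleus, giving 3 syllables.
/x…i/ gap (V1→V2): /l/ → onset of the next syllable (single consonants are always licit onsets).
/i…o/ gap (V2→V3): cluster /pl/ — the longest permitted-onset suffix is /l/; onset = /l/, preceding coda = /p/.

kx.lip.lolt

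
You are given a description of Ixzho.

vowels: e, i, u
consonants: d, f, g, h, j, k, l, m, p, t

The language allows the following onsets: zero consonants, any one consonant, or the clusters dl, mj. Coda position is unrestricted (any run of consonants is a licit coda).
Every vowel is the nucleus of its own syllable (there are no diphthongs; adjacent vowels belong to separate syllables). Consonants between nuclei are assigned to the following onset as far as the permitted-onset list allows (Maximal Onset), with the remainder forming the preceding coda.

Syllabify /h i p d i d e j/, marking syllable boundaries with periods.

hip.di.dej

Vowels present: i, i, e; each is a nucleus, giving 3 syllables.
V1 /i/ – V2 /i/: /pd/; trying suffixes from longest down, /d/ is the first permitted one, so coda /p/ | onset /d/.
V2 /i/ – V3 /e/: /d/ → onset of the next syllable (single consonants are always licit onsets).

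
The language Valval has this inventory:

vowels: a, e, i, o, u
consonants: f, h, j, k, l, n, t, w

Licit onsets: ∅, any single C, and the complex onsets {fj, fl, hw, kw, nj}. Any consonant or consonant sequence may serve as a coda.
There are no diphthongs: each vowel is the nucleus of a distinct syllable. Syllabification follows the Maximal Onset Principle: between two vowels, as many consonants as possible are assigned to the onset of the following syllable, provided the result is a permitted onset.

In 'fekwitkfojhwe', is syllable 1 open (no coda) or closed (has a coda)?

open

Nuclei (vowels): e, i, o, e → 4 syllables.
V1 /e/ – V2 /i/: cluster /kw/ — /kw/ is itself a permitted onset, so the whole cluster goes right; preceding coda = ∅.
V2 /i/ – V3 /o/: cluster /tkf/ — the longest permitted-onset suffix is /f/; onset = /f/, preceding coda = /tk/.
V3 /o/ – V4 /e/: cluster /jhw/ — the longest permitted-onset suffix is /hw/; onset = /hw/, preceding coda = /j/.
Result: fe.kwitk.foj.hwe.
Syllable 1 is /fe/; it ends in its nucleus with no coda, so it is open.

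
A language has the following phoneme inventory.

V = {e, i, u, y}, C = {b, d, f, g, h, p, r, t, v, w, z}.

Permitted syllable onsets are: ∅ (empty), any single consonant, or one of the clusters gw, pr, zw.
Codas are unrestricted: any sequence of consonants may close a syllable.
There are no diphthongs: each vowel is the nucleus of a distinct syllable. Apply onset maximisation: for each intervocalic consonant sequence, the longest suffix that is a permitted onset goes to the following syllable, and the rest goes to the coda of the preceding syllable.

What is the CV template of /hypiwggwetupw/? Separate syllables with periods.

Nuclei (vowels): y, i, e, u → 4 syllables.
Between /y/ (V1) and /i/ (V2): /p/ → onset of the next syllable (single consonants are always licit onsets).
Between /i/ (V2) and /e/ (V3): /wggw/ splits as /wg/ + /gw/ (/gw/ is the longest suffix that is a licit onset).
Between /e/ (V3) and /u/ (V4): /t/ is a single consonant, so it becomes the next onset.
So the parse is hy.piwg.gwe.tupw.
Mapping each syllable to C/V: /hy/ → CV, /piwg/ → CVCC, /gwe/ → CCV, /tupw/ → CVCC.

CV.CVCC.CCV.CVCC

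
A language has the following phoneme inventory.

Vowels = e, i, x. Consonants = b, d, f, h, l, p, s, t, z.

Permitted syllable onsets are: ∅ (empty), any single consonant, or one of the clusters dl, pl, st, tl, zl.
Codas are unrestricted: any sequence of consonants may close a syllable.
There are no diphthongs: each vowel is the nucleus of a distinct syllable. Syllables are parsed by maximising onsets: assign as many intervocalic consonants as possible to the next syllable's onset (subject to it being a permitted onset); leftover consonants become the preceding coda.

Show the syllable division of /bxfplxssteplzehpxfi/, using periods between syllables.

The vowels are x, x, e, e, x, i — 6 nuclei, so 6 syllables.
σ1/σ2 boundary: /fpl/ — longest licit onset from the right is /pl/, leaving /f/ as coda.
σ2/σ3 boundary: /sst/ splits as /s/ + /st/ (/st/ is the longest suffix that is a licit onset).
σ3/σ4 boundary: cluster /plz/ — the longest permitted-onset suffix is /z/; onset = /z/, preceding coda = /pl/.
σ4/σ5 boundary: /hp/; trying suffixes from longest down, /p/ is the first permitted one, so coda /h/ | onset /p/.
σ5/σ6 boundary: /f/ → onset of the next syllable (single consonants are always licit onsets).

bxf.plxs.stepl.zeh.px.fi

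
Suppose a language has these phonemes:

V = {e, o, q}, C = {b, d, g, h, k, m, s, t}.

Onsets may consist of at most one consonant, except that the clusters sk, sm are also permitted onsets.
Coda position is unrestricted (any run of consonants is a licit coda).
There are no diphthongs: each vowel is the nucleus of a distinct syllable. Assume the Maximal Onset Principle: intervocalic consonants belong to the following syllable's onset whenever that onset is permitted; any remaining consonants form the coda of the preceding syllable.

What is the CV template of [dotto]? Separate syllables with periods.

Nuclei (vowels): o, o → 2 syllables.
Between /o/ (V1) and /o/ (V2): /tt/; trying suffixes from longest down, /t/ is the first permitted one, so coda /t/ | onset /t/.
Syllabification: dot.to.
Mapping each syllable to C/V: /dot/ → CVC, /to/ → CV.

CVC.CV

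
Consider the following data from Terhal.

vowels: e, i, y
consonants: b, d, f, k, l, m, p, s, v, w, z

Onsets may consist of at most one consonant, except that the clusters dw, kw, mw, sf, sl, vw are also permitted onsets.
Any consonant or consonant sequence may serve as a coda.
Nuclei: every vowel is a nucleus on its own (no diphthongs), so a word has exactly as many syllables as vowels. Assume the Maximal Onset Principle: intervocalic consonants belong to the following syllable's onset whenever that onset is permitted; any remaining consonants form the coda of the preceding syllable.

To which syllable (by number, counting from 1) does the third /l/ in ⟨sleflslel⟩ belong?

The vowels are e, e — 2 nuclei, so 2 syllables.
V1 /e/ – V2 /e/: cluster /flsl/ — the longest permitted-onset suffix is /sl/; onset = /sl/, preceding coda = /fl/.
Putting it together: slefl.slel.
The third /l/ is in the onset of syllable 2 (/slel/).

2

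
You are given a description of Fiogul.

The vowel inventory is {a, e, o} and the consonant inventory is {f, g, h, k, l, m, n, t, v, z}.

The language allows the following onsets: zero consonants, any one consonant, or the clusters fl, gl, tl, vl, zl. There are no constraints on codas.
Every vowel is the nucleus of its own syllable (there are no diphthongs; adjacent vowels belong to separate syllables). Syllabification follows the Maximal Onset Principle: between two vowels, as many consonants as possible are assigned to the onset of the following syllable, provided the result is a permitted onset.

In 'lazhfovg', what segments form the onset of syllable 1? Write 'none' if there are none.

l

The vowels are a, o — 2 nuclei, so 2 syllables.
Between /a/ (V1) and /o/ (V2): /zhf/ splits as /zh/ + /f/ (/f/ is the longest suffix that is a licit onset).
So the parse is lazh.fovg.
Syllable 1 is /lazh/: onset /l/, nucleus /a/, coda /zh/.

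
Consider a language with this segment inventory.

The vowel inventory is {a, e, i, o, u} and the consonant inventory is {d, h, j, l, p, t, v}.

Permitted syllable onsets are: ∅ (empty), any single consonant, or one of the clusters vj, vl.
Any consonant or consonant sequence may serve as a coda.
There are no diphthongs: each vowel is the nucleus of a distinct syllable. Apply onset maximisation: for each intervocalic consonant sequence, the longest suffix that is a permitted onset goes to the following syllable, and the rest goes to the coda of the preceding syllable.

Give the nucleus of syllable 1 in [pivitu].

Nuclei (vowels): i, i, u → 3 syllables.
The first nucleus (vowel 1 from the left) is /i/.

i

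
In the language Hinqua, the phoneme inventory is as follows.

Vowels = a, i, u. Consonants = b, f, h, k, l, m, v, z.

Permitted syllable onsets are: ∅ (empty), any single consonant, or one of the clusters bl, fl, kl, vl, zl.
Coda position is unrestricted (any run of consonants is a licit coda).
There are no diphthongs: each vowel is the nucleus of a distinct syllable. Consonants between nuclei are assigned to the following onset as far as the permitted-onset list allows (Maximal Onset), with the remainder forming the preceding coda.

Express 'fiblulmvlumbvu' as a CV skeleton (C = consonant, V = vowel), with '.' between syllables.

Nuclei (vowels): i, u, u, u → 4 syllables.
σ1/σ2 boundary: cluster /bl/ — /bl/ is itself a permitted onset, so the whole cluster goes right; preceding coda = ∅.
σ2/σ3 boundary: /lmvl/; trying suffixes from longest down, /vl/ is the first permitted one, so coda /lm/ | onset /vl/.
σ3/σ4 boundary: /mbv/; trying suffixes from longest down, /v/ is the first permitted one, so coda /mb/ | onset /v/.
Putting it together: fi.blulm.vlumb.vu.
Mapping each syllable to C/V: /fi/ → CV, /blulm/ → CCVCC, /vlumb/ → CCVCC, /vu/ → CV.

CV.CCVCC.CCVCC.CV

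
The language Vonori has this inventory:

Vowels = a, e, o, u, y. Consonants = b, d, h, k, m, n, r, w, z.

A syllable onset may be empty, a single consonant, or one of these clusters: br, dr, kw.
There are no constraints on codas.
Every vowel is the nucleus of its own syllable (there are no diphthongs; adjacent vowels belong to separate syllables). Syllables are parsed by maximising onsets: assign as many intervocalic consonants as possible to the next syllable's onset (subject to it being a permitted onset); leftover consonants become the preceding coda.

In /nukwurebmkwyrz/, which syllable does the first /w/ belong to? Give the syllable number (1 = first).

Vowels present: u, u, e, y; each is a nucleus, giving 4 syllables.
/u…u/ gap (V1→V2): cluster /kw/ — /kw/ is itself a permitted onset, so the whole cluster goes right; preceding coda = ∅.
/u…e/ gap (V2→V3): just /r/ — single C goes to the following onset.
/e…y/ gap (V3→V4): /bmkw/; trying suffixes from longest down, /kw/ is the first permitted one, so coda /bm/ | onset /kw/.
Putting it together: nu.kwu.rebm.kwyrz.
The first /w/ is in the onset of syllable 2 (/kwu/).

2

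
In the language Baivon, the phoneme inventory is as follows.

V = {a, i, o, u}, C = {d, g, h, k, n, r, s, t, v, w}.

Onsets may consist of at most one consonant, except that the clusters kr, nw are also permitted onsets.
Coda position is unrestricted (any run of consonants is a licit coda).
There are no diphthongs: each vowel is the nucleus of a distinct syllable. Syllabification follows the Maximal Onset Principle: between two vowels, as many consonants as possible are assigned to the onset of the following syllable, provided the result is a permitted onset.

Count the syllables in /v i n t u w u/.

Nuclei (vowels): i, u, u → 3 syllables.

3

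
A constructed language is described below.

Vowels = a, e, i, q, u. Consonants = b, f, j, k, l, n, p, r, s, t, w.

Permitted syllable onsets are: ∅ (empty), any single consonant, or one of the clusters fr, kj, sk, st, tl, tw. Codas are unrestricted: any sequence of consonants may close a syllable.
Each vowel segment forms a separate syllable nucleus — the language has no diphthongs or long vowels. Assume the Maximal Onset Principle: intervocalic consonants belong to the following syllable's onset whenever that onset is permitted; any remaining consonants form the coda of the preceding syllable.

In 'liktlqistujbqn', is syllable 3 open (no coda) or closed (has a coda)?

open

Vowels present: i, q, i, u, q; each is a nucleus, giving 5 syllables.
Between /i/ (V1) and /q/ (V2): /ktl/ — longest licit onset from the right is /tl/, leaving /k/ as coda.
Between /q/ (V2) and /i/ (V3): nothing intervenes; syllable break is V.V.
Between /i/ (V3) and /u/ (V4): /st/ — entire cluster is a permitted onset → onset /st/, coda ∅.
Between /u/ (V4) and /q/ (V5): /jb/ — longest licit onset from the right is /b/, leaving /j/ as coda.
Syllabification: lik.tlq.i.stuj.bqn.
Syllable 3 is /i/; it ends in its nucleus with no coda, so it is open.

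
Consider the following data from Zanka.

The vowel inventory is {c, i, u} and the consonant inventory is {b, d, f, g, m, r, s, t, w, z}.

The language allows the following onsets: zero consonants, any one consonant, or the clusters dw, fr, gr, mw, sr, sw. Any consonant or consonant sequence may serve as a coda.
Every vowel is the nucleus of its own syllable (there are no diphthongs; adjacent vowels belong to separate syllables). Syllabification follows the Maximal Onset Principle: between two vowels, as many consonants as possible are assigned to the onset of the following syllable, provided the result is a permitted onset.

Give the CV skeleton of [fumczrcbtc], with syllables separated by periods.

Nuclei (vowels): u, c, c, c → 4 syllables.
σ1/σ2 boundary: just /m/ — single C goes to the following onset.
σ2/σ3 boundary: cluster /zr/ — the longest permitted-onset suffix is /r/; onset = /r/, preceding coda = /z/.
σ3/σ4 boundary: /bt/ splits as /b/ + /t/ (/t/ is the longest suffix that is a licit onset).
So the parse is fu.mcz.rcb.tc.
Mapping each syllable to C/V: /fu/ → CV, /mcz/ → CVC, /rcb/ → CVC, /tc/ → CV.

CV.CVC.CVC.CV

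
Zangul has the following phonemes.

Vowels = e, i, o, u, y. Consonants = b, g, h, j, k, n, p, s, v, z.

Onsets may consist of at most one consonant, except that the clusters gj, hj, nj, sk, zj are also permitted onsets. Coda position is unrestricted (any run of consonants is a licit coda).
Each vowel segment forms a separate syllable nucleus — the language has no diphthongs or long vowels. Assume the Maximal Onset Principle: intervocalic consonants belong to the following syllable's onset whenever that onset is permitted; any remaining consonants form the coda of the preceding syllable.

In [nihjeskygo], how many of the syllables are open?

Nuclei (vowels): i, e, y, o → 4 syllables.
σ1/σ2 boundary: /hj/ — entire cluster is a permitted onset → onset /hj/, coda ∅.
σ2/σ3 boundary: cluster /sk/ — /sk/ is itself a permitted onset, so the whole cluster goes right; preceding coda = ∅.
σ3/σ4 boundary: /g/ → onset of the next syllable (single consonants are always licit onsets).
So the parse is ni.hje.sky.go.
Classifying each syllable: /ni/ (open), /hje/ (open), /sky/ (open), /go/ (open).
Open syllables: 4.

4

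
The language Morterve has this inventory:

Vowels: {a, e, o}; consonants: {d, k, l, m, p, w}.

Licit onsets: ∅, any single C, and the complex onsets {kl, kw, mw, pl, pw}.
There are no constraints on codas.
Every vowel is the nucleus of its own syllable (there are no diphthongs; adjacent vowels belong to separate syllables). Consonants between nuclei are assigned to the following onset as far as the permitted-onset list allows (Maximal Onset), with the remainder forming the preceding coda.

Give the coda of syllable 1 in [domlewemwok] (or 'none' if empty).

The vowels are o, e, e, o — 4 nuclei, so 4 syllables.
σ1/σ2 boundary: /ml/; trying suffixes from longest down, /l/ is the first permitted one, so coda /m/ | onset /l/.
σ2/σ3 boundary: /w/ is a single consonant, so it becomes the next onset.
σ3/σ4 boundary: /mw/ is a licit onset in full, so it all attaches to the next syllable.
Syllabification: dom.le.we.mwok.
Syllable 1 is /dom/: onset /d/, nucleus /o/, coda /m/.

m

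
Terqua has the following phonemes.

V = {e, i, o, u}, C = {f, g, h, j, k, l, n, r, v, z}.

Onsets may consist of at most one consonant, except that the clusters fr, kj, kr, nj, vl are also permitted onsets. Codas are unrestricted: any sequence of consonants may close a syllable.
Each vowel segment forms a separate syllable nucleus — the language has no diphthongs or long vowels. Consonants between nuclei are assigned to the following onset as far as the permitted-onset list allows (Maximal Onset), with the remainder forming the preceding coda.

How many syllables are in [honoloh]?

3

The vowels are o, o, o — 3 nuclei, so 3 syllables.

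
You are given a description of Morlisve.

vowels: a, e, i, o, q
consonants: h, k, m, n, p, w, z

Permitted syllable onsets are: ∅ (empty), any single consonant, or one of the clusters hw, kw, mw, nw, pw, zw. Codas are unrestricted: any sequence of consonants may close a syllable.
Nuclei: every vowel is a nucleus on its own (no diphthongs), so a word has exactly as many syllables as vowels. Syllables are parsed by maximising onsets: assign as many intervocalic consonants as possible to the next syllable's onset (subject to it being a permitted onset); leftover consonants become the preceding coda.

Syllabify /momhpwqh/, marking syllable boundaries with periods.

Vowels present: o, q; each is a nucleus, giving 2 syllables.
Between /o/ (V1) and /q/ (V2): /mhpw/ splits as /mh/ + /pw/ (/pw/ is the longest suffix that is a licit onset).

momh.pwqh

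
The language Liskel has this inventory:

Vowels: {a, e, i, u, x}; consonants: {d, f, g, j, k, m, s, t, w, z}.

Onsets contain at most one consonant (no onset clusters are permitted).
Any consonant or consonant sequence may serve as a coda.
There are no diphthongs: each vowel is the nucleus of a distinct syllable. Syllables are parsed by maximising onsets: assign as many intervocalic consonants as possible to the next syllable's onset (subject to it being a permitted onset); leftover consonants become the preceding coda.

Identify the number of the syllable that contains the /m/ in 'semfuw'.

1

The vowels are e, u — 2 nuclei, so 2 syllables.
V1 /e/ – V2 /u/: /mf/; trying suffixes from longest down, /f/ is the first permitted one, so coda /m/ | onset /f/.
Syllabification: sem.fuw.
The /m/ is in the coda of syllable 1 (/sem/).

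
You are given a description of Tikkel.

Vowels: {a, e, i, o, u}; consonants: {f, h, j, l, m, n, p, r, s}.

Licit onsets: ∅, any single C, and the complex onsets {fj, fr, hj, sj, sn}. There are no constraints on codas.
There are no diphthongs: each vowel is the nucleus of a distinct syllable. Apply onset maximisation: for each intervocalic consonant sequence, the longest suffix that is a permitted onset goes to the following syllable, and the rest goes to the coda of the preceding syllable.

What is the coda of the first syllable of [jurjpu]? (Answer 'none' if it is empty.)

rj

Vowels present: u, u; each is a nucleus, giving 2 syllables.
σ1/σ2 boundary: /rjp/; trying suffixes from longest down, /p/ is the first permitted one, so coda /rj/ | onset /p/.
Putting it together: jurj.pu.
Syllable 1 is /jurj/: onset /j/, nucleus /u/, coda /rj/.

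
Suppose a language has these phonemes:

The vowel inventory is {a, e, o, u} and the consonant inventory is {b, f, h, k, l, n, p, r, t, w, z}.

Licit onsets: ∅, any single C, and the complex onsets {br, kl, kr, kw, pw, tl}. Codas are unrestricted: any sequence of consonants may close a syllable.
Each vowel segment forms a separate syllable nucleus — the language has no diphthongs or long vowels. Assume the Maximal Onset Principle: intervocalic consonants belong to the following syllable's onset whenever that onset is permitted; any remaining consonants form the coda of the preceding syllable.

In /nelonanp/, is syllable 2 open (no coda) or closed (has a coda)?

open

Vowels present: e, o, a; each is a nucleus, giving 3 syllables.
σ1/σ2 boundary: /l/ is a single consonant, so it becomes the next onset.
σ2/σ3 boundary: just /n/ — single C goes to the following onset.
So the parse is ne.lo.nanp.
Syllable 2 is /lo/; it ends in its nucleus with no coda, so it is open.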